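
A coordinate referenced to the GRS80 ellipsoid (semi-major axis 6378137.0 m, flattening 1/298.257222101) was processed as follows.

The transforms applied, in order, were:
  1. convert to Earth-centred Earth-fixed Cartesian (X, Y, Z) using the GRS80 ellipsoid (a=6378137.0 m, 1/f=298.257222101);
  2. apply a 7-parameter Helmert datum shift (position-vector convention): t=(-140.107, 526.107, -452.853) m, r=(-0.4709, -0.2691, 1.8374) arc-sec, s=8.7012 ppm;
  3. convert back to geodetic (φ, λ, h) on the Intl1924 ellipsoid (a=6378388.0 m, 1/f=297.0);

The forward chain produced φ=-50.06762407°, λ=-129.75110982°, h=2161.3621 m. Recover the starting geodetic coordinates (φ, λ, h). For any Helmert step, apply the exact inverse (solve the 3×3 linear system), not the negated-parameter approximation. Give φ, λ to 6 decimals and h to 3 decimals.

start: φ=-50.067624°, λ=-129.751110°, h=2161.362 m
→ ECEF (a=6378388.000, f=1/297.0): X=-2624115.5816, Y=-3155031.7335, Z=-4869371.4613
→ Helmert⁻¹: X=-2623987.1042, Y=-3155495.8936, Z=-4868880.0239
→ geod (Bowring, a=6378137.000): φ=-50.06208700°, λ=-129.74558700°, h=2158.2480 m

φ=-50.062087°, λ=-129.745587°, h=2158.248 m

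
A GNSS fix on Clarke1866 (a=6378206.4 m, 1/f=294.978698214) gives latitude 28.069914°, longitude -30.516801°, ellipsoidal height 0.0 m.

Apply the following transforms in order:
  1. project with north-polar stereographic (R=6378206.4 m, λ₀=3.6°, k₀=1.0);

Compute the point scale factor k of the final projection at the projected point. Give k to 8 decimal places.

start: φ=28.069914°, λ=-30.516801°, h=0.000 m
→ into stereo (λ₀=3.6°): φ=28.06991400°, λ−λ₀=-34.11680100°
scale k = 1.36003664

1.36003664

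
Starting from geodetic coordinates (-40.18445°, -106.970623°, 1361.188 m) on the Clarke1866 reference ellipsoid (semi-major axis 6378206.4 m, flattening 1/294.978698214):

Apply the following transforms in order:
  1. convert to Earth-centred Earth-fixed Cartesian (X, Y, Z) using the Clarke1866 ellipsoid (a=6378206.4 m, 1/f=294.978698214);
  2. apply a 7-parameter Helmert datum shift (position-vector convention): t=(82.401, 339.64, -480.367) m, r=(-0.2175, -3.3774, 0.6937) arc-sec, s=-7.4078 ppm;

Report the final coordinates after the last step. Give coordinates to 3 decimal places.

X=-1424405.591 m, Y=-4667789.458 m, Z=-4094802.097 m

start: φ=-40.184450°, λ=-106.970623°, h=1361.188 m
→ ECEF (a=6378206.400, f=1/294.978698214): X=-1424581.2850, Y=-4668154.5704, Z=-4094333.6566
→ Helmert 7p (PV): X=-1424405.5908, Y=-4667789.4581, Z=-4094802.0972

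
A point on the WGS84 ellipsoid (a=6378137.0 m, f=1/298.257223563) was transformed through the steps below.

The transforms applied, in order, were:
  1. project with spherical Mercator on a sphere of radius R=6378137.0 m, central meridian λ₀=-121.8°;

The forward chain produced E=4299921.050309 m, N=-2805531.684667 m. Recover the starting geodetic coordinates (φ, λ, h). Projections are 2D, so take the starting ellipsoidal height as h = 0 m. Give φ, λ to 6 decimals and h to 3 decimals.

start: E=4299921.0503, N=-2805531.6847 m
→ merc⁻¹: φ=-24.42703900°, λ=-83.17315200°

φ=-24.427039°, λ=-83.173152°, h=0.000 m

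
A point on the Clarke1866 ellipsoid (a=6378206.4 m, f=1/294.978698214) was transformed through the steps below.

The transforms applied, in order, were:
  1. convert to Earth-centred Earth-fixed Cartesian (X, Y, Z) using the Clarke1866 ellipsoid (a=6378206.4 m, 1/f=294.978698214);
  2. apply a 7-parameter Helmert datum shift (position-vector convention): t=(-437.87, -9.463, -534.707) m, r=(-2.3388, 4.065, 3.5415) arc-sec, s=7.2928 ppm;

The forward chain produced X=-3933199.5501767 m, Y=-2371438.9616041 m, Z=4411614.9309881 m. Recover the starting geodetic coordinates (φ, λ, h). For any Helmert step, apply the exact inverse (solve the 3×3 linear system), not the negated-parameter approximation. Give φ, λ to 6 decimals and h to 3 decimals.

φ=44.046233°, λ=-148.911308°, h=618.559 m

start: X=-3933199.5502, Y=-2371438.9616, Z=4411614.9310 m
→ Helmert⁻¹: X=-3932860.6661, Y=-2371394.7055, Z=4412013.0649
→ geod (Bowring, a=6378206.400): φ=44.04623300°, λ=-148.91130800°, h=618.5590 m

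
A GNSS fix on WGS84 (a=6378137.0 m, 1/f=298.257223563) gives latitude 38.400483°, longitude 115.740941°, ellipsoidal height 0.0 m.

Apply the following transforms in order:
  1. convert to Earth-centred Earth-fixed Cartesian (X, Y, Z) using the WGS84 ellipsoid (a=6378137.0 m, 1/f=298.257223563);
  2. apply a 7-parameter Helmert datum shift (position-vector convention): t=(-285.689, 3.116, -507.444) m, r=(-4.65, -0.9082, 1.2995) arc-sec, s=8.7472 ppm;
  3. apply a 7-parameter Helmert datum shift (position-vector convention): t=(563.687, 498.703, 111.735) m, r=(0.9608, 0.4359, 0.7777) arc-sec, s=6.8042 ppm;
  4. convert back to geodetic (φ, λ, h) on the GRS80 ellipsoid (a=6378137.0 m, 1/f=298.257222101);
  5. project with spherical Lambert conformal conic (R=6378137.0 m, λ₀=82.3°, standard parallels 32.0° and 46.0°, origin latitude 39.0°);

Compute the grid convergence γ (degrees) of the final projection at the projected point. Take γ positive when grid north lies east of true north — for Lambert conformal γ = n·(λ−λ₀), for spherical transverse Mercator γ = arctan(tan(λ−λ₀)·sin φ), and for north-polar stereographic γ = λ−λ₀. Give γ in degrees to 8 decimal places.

21.09468015

start: φ=38.400483°, λ=115.740941°, h=0.000 m
→ ECEF (a=6378137.000, f=1/298.257223563): X=-2173659.0960, Y=4508283.1842, Z=3940378.0436
→ Helmert 7p (PV): X=-2174009.5515, Y=4508400.8726, Z=3939793.8611
→ Helmert 7p (PV): X=-2173469.3295, Y=4508903.7027, Z=3939957.9983
→ geod (Bowring, a=6378137.000): φ=38.39485093°, λ=115.73589952°, h=112.5811 m
→ into lcc (λ₀=82.3°): φ=38.39485093°, λ−λ₀=33.43589952°
convergence γ = 21.09468015°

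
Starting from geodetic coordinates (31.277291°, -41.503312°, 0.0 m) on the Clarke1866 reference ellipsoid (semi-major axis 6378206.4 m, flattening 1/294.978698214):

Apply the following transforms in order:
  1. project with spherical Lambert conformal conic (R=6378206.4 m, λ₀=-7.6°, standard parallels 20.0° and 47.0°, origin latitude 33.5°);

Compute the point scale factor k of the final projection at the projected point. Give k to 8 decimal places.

start: φ=31.277291°, λ=-41.503312°, h=0.000 m
→ into lcc (λ₀=-7.6°): φ=31.27729100°, λ−λ₀=-33.90331200°
scale k = 0.97327253

0.97327253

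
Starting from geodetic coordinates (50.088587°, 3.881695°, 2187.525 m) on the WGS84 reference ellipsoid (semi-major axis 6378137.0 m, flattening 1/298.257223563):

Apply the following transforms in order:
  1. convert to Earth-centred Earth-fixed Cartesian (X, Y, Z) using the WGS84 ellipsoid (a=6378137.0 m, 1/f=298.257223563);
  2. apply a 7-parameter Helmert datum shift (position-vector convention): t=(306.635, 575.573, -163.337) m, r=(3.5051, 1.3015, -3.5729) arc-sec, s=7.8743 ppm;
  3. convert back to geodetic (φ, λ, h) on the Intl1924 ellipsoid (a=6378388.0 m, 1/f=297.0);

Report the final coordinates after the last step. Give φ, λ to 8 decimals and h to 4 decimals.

φ=50.08578032°, λ=3.88725098°, h=2136.2606 m

start: φ=50.088587°, λ=3.881695°, h=2187.525 m
→ ECEF (a=6378137.000, f=1/298.257223563): X=4092304.9745, Y=277671.8970, Z=4870794.8369
→ Helmert 7p (PV): X=4092679.3776, Y=278095.9983, Z=4870648.7505
→ geod (Bowring, a=6378388.000): φ=50.08578032°, λ=3.88725098°, h=2136.2606 m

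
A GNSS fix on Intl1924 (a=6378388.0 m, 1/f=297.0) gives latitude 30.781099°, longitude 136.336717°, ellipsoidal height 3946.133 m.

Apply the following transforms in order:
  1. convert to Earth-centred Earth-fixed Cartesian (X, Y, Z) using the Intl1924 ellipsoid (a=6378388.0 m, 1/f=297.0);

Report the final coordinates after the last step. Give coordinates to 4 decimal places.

start: φ=30.781099°, λ=136.336717°, h=3946.133 m
→ ECEF (a=6378388.000, f=1/297.0): X=-3970128.5465, Y=3789072.6566, Z=3247133.8672

X=-3970128.5465 m, Y=3789072.6566 m, Z=3247133.8672 m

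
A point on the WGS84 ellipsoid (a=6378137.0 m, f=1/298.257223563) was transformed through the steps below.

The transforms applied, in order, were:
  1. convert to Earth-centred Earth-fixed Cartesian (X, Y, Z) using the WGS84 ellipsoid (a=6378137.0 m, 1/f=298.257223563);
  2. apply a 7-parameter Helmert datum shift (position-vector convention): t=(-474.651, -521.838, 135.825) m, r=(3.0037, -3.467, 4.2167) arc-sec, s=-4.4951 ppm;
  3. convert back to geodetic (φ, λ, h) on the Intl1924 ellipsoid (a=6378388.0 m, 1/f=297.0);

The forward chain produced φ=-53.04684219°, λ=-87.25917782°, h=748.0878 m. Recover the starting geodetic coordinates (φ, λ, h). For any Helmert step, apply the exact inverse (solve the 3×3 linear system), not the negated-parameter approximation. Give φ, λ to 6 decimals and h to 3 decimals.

φ=-53.049579°, λ=-87.254231°, h=778.005 m

start: φ=-53.046842°, λ=-87.259178°, h=748.088 m
→ ECEF (a=6378388.000, f=1/297.0): X=183772.2924, Y=-3838754.6890, Z=-5074378.0146
→ Helmert⁻¹: X=184084.0098, Y=-3838327.7640, Z=-5074483.8492
→ geod (Bowring, a=6378137.000): φ=-53.04957900°, λ=-87.25423100°, h=778.0050 m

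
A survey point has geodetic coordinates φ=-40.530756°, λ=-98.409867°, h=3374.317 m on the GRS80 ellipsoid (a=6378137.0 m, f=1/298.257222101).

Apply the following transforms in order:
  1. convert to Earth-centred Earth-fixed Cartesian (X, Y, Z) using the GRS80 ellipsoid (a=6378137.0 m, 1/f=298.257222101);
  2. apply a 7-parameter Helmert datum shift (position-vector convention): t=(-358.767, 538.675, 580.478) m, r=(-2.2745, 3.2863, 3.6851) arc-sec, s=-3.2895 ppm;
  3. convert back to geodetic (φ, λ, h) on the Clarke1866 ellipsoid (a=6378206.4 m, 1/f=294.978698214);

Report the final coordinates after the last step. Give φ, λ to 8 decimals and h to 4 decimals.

start: φ=-40.530756°, λ=-98.409867°, h=3374.317 m
→ ECEF (a=6378137.000, f=1/298.257222101): X=-710379.1921, Y=-4804952.5294, Z=-4125149.1183
→ Helmert 7p (PV): X=-710715.5014, Y=-4804456.2282, Z=-4124490.7682
→ geod (Bowring, a=6378206.400): φ=-40.53095042°, λ=-98.41464814°, h=2641.5985 m

φ=-40.53095042°, λ=-98.41464814°, h=2641.5985 m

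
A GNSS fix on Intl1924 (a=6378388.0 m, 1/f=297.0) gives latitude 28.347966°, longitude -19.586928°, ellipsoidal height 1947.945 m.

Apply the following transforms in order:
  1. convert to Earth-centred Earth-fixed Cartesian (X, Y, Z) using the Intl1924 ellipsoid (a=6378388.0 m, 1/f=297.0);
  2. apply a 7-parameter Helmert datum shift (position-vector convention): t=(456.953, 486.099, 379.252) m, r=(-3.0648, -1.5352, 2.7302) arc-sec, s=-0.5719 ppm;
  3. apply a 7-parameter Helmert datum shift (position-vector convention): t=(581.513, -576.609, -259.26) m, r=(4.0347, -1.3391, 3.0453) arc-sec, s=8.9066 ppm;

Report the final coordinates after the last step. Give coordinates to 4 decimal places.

X=5295383.1660 m, Y=-1883822.9889 m, Z=3011675.9592 m

start: φ=28.347966°, λ=-19.586928°, h=1947.945 m
→ ECEF (a=6378388.000, f=1/297.0): X=5294289.7975, Y=-1883850.8628, Z=3011465.9313
→ Helmert 7p (PV): X=5294746.2442, Y=-1883248.8632, Z=3011910.8569
→ Helmert 7p (PV): X=5295383.1660, Y=-1883822.9889, Z=3011675.9592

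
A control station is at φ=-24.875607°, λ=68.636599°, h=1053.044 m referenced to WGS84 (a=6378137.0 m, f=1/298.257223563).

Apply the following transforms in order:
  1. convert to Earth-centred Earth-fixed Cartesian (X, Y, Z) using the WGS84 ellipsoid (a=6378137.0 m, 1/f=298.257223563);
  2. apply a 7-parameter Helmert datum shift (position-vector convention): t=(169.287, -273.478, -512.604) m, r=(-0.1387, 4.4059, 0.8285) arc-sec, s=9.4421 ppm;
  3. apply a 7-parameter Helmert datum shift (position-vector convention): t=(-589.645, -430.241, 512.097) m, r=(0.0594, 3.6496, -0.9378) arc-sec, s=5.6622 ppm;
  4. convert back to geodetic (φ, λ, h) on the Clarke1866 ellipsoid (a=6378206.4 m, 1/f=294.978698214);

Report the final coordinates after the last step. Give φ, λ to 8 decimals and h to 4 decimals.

start: φ=-24.875607°, λ=68.636599°, h=1053.044 m
→ ECEF (a=6378137.000, f=1/298.257223563): X=2109476.5166, Y=5392887.2901, Z=-2667022.8664
→ Helmert 7p (PV): X=2109587.0905, Y=5392671.4120, Z=-2667609.3388
→ Helmert 7p (PV): X=2108986.7085, Y=5392262.8822, Z=-2667148.1201
→ geod (Bowring, a=6378206.400): φ=-24.88115427°, λ=68.63886205°, h=388.9187 m

φ=-24.88115427°, λ=68.63886205°, h=388.9187 m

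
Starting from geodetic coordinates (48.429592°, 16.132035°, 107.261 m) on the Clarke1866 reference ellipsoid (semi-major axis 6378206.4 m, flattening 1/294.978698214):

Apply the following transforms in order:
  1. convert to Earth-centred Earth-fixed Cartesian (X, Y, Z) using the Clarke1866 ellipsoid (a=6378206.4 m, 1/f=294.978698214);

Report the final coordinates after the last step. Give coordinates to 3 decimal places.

X=4073338.888 m, Y=1178176.462 m, Z=4748582.050 m

start: φ=48.429592°, λ=16.132035°, h=107.261 m
→ ECEF (a=6378206.400, f=1/294.978698214): X=4073338.8882, Y=1178176.4624, Z=4748582.0497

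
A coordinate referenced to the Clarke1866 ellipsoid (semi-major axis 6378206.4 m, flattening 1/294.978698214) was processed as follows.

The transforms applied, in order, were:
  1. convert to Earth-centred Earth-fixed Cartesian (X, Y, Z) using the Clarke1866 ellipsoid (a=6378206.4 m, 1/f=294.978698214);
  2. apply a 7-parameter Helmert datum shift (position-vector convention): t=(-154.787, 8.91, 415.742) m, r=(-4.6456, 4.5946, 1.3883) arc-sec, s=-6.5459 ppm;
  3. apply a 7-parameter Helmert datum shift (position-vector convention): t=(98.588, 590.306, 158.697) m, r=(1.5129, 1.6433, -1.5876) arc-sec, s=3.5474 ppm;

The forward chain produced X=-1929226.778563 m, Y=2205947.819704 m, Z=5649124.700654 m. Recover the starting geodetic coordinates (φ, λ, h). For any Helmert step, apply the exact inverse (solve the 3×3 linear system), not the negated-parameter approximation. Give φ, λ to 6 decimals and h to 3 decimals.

start: X=-1929226.7786, Y=2205947.8197, Z=5649124.7007 m
→ Helmert⁻¹: X=-1929380.5016, Y=2205376.2735, Z=5648914.4174
→ Helmert⁻¹: X=-1929349.3230, Y=2205267.5662, Z=5648542.3416
→ geod (Bowring, a=6378206.400): φ=62.74116900°, λ=131.18210200°, h=2152.7910 m

φ=62.741169°, λ=131.182102°, h=2152.791 m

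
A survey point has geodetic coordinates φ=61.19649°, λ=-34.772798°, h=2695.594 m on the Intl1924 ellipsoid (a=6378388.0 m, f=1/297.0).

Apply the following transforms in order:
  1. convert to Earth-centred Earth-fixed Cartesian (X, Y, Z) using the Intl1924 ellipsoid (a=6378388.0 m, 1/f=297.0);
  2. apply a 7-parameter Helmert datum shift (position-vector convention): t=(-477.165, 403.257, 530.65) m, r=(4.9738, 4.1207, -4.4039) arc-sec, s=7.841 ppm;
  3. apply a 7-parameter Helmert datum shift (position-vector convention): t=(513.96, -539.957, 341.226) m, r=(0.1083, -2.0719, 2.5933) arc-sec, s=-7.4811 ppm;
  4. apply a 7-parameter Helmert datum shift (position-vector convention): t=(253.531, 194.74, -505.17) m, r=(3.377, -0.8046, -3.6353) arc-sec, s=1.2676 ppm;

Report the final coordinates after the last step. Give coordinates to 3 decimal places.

X=2532239.811 m, Y=-1758214.690 m, Z=5568696.423 m

start: φ=61.196490°, λ=-34.772798°, h=2695.594 m
→ ECEF (a=6378388.000, f=1/297.0): X=2531958.2022, Y=-1757974.6303, Z=5568408.0348
→ Helmert 7p (PV): X=2531574.6009, Y=-1757773.4929, Z=5568889.3720
→ Helmert 7p (PV): X=2532035.7834, Y=-1758271.3953, Z=5569213.4428
→ Helmert 7p (PV): X=2532239.8110, Y=-1758214.6900, Z=5568696.4226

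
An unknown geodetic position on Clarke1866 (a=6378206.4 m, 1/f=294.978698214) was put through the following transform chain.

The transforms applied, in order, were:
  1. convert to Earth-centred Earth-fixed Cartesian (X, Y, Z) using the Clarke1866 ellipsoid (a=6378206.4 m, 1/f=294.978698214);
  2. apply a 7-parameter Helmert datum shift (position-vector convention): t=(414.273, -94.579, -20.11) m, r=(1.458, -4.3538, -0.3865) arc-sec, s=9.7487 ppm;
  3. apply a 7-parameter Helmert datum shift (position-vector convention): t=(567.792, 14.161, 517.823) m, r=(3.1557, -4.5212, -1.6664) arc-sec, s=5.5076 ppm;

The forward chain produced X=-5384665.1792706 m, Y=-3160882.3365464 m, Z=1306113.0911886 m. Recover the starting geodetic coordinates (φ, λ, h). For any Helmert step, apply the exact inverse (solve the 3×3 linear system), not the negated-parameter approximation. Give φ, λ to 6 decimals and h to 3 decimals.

start: X=-5384665.1793, Y=-3160882.3365, Z=1306113.0912 m
→ Helmert⁻¹: X=-5385149.1536, Y=-3160902.6179, Z=1305754.4762
→ Helmert⁻¹: X=-5385477.4376, Y=-3160778.0859, Z=1305897.8747
→ geod (Bowring, a=6378206.400): φ=11.89007000°, λ=-149.59100000°, h=2300.7980 m

φ=11.890070°, λ=-149.591000°, h=2300.798 m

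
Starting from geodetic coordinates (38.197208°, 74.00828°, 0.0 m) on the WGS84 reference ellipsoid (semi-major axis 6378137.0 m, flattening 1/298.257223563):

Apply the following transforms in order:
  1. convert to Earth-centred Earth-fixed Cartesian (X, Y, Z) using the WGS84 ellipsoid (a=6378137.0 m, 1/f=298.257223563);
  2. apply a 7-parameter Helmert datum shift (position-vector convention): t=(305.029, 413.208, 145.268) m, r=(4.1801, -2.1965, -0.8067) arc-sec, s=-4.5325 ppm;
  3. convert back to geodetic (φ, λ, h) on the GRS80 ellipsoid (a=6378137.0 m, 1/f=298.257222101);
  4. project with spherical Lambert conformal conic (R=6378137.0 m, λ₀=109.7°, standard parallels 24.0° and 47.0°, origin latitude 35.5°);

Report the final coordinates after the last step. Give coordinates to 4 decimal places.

start: φ=38.197208°, λ=74.008280°, h=0.000 m
→ ECEF (a=6378137.000, f=1/298.257223563): X=1382705.4407, Y=4824698.2849, Z=3922670.1087
→ Helmert 7p (PV): X=1382981.2998, Y=4825004.7219, Z=3922910.0969
→ geod (Bowring, a=6378137.000): φ=38.19684269°, λ=74.00621660°, h=439.6360 m
→ lcc (R=6378137.0, λ₀=109.7°): E=-2995312.3243, N=845873.5974

E=-2995312.3243 m, N=845873.5974 m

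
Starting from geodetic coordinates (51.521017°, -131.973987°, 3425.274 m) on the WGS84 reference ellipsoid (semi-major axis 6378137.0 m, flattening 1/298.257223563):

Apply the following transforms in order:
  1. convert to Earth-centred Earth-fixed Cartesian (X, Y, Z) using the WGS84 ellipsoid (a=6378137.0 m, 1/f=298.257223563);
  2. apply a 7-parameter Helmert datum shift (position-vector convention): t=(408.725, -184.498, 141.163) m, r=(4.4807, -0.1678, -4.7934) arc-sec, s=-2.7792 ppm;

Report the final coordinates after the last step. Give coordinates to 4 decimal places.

start: φ=51.521017°, λ=-131.973987°, h=3425.274 m
→ ECEF (a=6378137.000, f=1/298.257223563): X=-2661094.1869, Y=-2958144.2682, Z=4972499.1832
→ Helmert 7p (PV): X=-2660750.8557, Y=-2958366.7213, Z=4972560.1021

X=-2660750.8557 m, Y=-2958366.7213 m, Z=4972560.1021 m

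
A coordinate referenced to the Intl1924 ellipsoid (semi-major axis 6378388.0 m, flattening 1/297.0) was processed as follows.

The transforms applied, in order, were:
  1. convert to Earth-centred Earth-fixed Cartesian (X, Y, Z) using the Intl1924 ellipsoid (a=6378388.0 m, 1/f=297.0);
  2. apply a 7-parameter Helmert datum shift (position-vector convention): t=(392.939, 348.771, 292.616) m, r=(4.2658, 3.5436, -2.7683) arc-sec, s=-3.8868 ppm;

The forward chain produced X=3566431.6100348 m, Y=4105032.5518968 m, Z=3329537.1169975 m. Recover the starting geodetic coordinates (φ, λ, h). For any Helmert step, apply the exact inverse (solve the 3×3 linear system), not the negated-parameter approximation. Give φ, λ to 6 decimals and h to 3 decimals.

start: X=3566431.6100, Y=4105032.5519, Z=3329537.1170 m
→ Helmert⁻¹: X=3565940.2447, Y=4104816.4464, Z=3329233.8110
→ geod (Bowring, a=6378388.000): φ=31.65070900°, λ=49.01846800°, h=3165.5130 m

φ=31.650709°, λ=49.018468°, h=3165.513 m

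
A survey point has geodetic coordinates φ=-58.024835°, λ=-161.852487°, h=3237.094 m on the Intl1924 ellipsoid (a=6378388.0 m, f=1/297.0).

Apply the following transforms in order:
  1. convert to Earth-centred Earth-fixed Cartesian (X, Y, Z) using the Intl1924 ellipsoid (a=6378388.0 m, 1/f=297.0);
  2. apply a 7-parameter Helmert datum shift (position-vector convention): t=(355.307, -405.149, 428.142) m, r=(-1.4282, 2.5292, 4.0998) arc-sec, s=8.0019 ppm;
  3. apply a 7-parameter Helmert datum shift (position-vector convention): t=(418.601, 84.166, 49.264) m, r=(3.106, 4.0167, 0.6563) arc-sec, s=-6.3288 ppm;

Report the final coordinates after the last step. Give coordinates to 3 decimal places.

X=-3218470.884 m, Y=-1055470.251 m, Z=-5389500.681 m

start: φ=-58.024835°, λ=-161.852487°, h=3237.094 m
→ ECEF (a=6378388.000, f=1/297.0): X=-3219092.6877, Y=-1055117.1160, Z=-5390062.6294
→ Helmert 7p (PV): X=-3218808.2604, Y=-1055632.0140, Z=-5389630.8398
→ Helmert 7p (PV): X=-3218470.8838, Y=-1055470.2506, Z=-5389500.6808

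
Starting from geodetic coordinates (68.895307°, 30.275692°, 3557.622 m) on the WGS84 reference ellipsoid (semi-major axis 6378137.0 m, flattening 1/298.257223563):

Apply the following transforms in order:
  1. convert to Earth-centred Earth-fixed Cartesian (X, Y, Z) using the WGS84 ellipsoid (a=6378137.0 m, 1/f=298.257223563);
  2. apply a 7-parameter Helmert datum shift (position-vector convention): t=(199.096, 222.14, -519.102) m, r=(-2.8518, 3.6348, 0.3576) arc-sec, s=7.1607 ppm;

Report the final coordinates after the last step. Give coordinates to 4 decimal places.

start: φ=68.895307°, λ=30.275692°, h=3557.622 m
→ ECEF (a=6378137.000, f=1/298.257223563): X=1990272.1000, Y=1161888.6808, Z=5931096.8098
→ Helmert 7p (PV): X=1990587.9519, Y=1162204.5948, Z=5930569.0414

X=1990587.9519 m, Y=1162204.5948 m, Z=5930569.0414 m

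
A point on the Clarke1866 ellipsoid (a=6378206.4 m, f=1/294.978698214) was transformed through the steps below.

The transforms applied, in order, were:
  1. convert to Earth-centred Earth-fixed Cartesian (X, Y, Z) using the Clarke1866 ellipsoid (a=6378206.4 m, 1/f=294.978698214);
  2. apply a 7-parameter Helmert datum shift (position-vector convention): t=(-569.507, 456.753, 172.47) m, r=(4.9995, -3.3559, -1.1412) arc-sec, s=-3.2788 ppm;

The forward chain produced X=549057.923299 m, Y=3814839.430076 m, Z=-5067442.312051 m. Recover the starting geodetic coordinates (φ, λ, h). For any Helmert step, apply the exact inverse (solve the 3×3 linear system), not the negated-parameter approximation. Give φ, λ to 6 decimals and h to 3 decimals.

start: X=549057.9233, Y=3814839.4301, Z=-5067442.3121 m
→ Helmert⁻¹: X=549525.6779, Y=3814275.3910, Z=-5067732.7899
→ geod (Bowring, a=6378206.400): φ=-52.93680300°, λ=81.80176300°, h=2040.5620 m

φ=-52.936803°, λ=81.801763°, h=2040.562 m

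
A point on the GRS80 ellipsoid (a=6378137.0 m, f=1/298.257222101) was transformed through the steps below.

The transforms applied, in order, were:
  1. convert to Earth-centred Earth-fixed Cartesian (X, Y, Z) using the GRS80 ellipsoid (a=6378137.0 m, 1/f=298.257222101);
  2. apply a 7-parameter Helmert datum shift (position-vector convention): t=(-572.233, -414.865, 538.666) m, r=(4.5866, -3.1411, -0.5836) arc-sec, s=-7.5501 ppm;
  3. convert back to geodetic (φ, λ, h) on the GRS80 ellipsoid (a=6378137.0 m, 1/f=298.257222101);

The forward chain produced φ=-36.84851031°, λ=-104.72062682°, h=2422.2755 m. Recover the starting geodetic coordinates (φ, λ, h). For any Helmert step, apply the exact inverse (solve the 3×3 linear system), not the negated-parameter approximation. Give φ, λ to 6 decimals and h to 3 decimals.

φ=-36.853888°, λ=-104.715830°, h=2355.521 m

start: φ=-36.848510°, λ=-104.720627°, h=2422.275 m
→ ECEF (a=6378137.000, f=1/298.257222101): X=-1298998.5897, Y=-4944235.6861, Z=-3805405.9789
→ Helmert⁻¹: X=-1298480.1290, Y=-4943946.4501, Z=-3805843.6706
→ geod (Bowring, a=6378137.000): φ=-36.85388800°, λ=-104.71583000°, h=2355.5210 m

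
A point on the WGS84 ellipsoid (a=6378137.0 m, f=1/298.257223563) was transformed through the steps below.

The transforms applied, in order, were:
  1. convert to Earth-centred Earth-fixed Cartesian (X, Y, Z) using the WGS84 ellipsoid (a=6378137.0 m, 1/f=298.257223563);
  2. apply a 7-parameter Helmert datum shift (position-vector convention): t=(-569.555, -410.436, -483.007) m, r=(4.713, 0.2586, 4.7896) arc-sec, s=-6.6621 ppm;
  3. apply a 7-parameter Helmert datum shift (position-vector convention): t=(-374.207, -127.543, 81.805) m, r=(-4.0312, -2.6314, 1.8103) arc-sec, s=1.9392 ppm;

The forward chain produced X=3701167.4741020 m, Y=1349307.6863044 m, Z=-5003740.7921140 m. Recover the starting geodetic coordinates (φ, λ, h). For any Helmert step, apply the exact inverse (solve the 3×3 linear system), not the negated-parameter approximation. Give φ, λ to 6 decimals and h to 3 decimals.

φ=-51.964286°, λ=20.030847°, h=3877.985 m

start: X=3701167.4741, Y=1349307.6863, Z=-5003740.7921 m
→ Helmert⁻¹: X=3701482.5112, Y=1349497.9201, Z=-5003833.7406
→ Helmert⁻¹: X=3702114.3440, Y=1349717.0597, Z=-5003410.2653
→ geod (Bowring, a=6378137.000): φ=-51.96428600°, λ=20.03084700°, h=3877.9850 m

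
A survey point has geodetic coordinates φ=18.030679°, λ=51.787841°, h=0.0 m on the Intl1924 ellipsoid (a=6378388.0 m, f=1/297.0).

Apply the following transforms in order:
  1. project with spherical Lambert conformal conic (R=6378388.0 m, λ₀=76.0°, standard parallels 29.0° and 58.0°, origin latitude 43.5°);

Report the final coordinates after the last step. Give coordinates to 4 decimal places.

start: φ=18.030679°, λ=51.787841°, h=0.000 m
→ lcc (R=6378388.0, λ₀=76.0°): E=-2687859.1543, N=-2438879.9657

E=-2687859.1543 m, N=-2438879.9657 m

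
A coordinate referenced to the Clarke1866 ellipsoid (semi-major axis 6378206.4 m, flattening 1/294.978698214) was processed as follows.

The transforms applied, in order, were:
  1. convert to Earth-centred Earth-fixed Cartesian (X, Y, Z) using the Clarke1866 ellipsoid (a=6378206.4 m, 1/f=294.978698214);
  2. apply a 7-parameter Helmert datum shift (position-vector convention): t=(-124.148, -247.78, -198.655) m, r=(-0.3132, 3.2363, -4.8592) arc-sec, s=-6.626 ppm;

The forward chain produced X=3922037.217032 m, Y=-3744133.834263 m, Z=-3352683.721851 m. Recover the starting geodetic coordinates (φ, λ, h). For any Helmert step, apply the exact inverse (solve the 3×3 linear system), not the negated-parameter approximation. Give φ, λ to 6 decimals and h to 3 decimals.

φ=-31.901785°, λ=-43.666044°, h=2724.973 m

start: X=3922037.2170, Y=-3744133.8343, Z=-3352683.7219 m
→ Helmert⁻¹: X=3922328.1505, Y=-3743813.3685, Z=-3352451.4239
→ geod (Bowring, a=6378206.400): φ=-31.90178500°, λ=-43.66604400°, h=2724.9730 m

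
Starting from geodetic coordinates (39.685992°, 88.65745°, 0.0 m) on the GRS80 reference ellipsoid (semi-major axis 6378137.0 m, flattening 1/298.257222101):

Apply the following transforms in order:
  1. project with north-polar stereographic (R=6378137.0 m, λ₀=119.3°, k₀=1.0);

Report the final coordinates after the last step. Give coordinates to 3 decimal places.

E=-3053474.835 m, N=-5154403.801 m

start: φ=39.685992°, λ=88.657450°, h=0.000 m
→ stereo (R=6378137.0, λ₀=119.3°): E=-3053474.8350, N=-5154403.8008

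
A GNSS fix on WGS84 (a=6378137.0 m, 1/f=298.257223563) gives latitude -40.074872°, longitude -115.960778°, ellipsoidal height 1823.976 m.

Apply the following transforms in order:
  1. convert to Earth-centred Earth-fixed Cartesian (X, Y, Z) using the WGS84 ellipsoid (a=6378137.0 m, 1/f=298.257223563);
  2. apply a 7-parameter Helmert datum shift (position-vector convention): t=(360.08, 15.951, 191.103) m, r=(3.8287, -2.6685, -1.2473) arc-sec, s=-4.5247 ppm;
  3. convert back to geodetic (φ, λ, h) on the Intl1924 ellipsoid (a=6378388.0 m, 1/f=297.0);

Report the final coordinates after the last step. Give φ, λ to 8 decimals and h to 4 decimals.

φ=-40.07664529°, λ=-115.95724395°, h=1327.8032 m

start: φ=-40.074872°, λ=-115.960778°, h=1823.976 m
→ ECEF (a=6378137.000, f=1/298.257223563): X=-2140080.8845, Y=-4395450.2566, Z=-4085524.7966
→ Helmert 7p (PV): X=-2139684.8455, Y=-4395325.6409, Z=-4085424.4827
→ geod (Bowring, a=6378388.000): φ=-40.07664529°, λ=-115.95724395°, h=1327.8032 m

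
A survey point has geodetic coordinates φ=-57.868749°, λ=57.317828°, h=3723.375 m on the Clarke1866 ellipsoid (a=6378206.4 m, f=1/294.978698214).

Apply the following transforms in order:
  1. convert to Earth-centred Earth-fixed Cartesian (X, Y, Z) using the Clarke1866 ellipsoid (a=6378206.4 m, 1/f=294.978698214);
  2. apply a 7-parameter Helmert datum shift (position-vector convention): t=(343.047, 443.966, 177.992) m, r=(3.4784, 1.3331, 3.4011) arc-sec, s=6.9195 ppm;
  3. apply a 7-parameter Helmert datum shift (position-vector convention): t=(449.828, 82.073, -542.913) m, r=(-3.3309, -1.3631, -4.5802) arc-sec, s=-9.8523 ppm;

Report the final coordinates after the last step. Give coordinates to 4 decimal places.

start: φ=-57.868749°, λ=57.317828°, h=3723.375 m
→ ECEF (a=6378206.400, f=1/294.978698214): X=1837309.0093, Y=2863862.6436, Z=-5380930.3741
→ Helmert 7p (PV): X=1837582.7695, Y=2864447.4650, Z=-5380753.1943
→ Helmert 7p (PV): X=1838113.6571, Y=2864373.6216, Z=-5381277.2075

X=1838113.6571 m, Y=2864373.6216 m, Z=-5381277.2075 m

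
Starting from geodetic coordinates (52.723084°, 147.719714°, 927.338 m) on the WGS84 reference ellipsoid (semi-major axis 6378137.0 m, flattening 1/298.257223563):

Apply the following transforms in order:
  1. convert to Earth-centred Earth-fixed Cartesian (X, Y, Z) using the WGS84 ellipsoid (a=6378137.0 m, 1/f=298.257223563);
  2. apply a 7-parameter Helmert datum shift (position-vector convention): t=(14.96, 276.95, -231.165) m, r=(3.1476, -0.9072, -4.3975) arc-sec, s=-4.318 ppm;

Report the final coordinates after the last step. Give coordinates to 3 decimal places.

X=-3273351.736 m, Y=2068043.919 m, Z=5052440.509 m

start: φ=52.723084°, λ=147.719714°, h=927.338 m
→ ECEF (a=6378137.000, f=1/298.257223563): X=-3273402.6925, Y=2067783.2140, Z=5052676.3339
→ Helmert 7p (PV): X=-3273351.7364, Y=2068043.9195, Z=5052440.5086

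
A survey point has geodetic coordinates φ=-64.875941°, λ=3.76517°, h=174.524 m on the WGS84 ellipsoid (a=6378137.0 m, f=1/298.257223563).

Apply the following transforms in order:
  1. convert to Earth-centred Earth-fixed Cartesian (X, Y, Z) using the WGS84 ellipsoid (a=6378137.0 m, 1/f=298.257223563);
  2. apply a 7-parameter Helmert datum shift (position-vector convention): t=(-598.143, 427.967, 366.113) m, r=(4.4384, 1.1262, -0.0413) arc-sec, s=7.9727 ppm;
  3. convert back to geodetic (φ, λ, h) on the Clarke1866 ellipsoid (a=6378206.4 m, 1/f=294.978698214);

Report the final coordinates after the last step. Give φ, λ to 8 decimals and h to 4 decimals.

φ=-64.88103815°, λ=3.77764945°, h=-222.0916 m

start: φ=-64.875941°, λ=3.765170°, h=174.524 m
→ ECEF (a=6378137.000, f=1/298.257223563): X=2709700.8785, Y=178323.7112, Z=-5752008.8233
→ Helmert 7p (PV): X=2709092.9688, Y=178876.3299, Z=-5751699.5272
→ geod (Bowring, a=6378206.400): φ=-64.88103815°, λ=3.77764945°, h=-222.0916 m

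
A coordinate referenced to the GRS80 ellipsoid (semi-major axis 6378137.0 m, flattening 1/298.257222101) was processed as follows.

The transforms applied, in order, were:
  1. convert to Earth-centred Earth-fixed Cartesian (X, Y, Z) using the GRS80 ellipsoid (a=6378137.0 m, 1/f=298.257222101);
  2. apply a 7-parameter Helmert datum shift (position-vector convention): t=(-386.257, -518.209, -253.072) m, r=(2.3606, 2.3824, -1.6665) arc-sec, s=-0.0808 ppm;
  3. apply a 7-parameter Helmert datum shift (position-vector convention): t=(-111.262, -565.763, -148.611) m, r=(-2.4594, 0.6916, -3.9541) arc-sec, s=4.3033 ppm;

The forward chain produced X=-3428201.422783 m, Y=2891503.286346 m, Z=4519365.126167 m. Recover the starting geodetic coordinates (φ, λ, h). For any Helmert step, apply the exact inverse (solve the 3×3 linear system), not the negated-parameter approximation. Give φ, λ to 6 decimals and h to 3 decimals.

φ=45.412284°, λ=139.841626°, h=94.314 m

start: X=-3428201.4228, Y=2891503.2863, Z=4519365.1262 m
→ Helmert⁻¹: X=-3428146.0010, Y=2891936.9978, Z=4519517.2760
→ Helmert⁻¹: X=-3427835.5940, Y=2892479.4714, Z=4519698.0180
→ geod (Bowring, a=6378137.000): φ=45.41228400°, λ=139.84162600°, h=94.3140 m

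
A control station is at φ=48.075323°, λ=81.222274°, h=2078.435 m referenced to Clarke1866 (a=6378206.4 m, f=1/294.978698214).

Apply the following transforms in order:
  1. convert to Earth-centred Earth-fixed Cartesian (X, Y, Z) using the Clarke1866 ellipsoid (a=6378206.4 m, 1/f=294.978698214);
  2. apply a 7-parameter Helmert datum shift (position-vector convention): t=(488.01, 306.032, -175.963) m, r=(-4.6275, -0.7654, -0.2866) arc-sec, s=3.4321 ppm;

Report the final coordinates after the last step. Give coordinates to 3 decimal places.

X=652242.256 m, Y=4221415.925 m, Z=4723566.434 m

start: φ=48.075323°, λ=81.222274°, h=2078.435 m
→ ECEF (a=6378206.400, f=1/294.978698214): X=651763.6732, Y=4220990.3333, Z=4723818.4631
→ Helmert 7p (PV): X=652242.2561, Y=4221415.9246, Z=4723566.4341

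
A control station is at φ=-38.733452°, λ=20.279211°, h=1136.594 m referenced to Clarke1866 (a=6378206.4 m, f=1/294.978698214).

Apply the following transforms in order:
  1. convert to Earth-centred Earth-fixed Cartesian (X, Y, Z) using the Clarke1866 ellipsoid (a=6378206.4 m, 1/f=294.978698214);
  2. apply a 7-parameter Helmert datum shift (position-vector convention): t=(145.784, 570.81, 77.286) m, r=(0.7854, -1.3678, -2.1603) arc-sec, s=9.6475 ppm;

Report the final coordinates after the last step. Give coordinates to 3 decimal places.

X=4674277.449 m, Y=1727606.615 m, Z=-3969716.663 m

start: φ=-38.733452°, λ=20.279211°, h=1136.594 m
→ ECEF (a=6378206.400, f=1/294.978698214): X=4674042.1590, Y=1727052.9814, Z=-3969793.2221
→ Helmert 7p (PV): X=4674277.4493, Y=1727606.6154, Z=-3969716.6633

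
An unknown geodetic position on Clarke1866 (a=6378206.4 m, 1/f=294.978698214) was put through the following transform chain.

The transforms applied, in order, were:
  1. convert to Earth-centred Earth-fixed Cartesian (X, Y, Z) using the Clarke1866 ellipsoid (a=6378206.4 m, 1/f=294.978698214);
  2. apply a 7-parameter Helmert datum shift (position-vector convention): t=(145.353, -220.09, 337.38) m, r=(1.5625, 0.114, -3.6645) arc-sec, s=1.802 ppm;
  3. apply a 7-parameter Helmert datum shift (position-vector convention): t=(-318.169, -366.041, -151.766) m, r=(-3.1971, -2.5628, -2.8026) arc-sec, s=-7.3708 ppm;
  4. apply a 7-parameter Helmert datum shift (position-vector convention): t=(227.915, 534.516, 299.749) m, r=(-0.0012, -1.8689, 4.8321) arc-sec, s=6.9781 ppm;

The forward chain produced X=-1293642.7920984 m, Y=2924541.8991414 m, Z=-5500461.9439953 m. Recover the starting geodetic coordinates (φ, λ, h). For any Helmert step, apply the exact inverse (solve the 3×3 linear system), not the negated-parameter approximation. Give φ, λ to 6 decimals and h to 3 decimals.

start: X=-1293642.7921, Y=2924541.8991, Z=-5500461.9440 m
→ Helmert⁻¹: X=-1293843.0186, Y=2924017.3217, Z=-5500711.5683
→ Helmert⁻¹: X=-1293642.4630, Y=2924472.5989, Z=-5500538.9436
→ Helmert⁻¹: X=-1293834.4032, Y=2924622.7620, Z=-5500889.2808
→ geod (Bowring, a=6378206.400): φ=-59.99647300°, λ=113.86429200°, h=930.8690 m

φ=-59.996473°, λ=113.864292°, h=930.869 m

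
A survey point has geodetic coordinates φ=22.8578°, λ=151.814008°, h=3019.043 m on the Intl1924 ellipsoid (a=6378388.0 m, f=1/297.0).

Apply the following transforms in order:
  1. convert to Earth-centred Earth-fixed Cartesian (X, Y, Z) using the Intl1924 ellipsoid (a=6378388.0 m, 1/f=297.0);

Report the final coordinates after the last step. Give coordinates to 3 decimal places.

start: φ=22.857800°, λ=151.814008°, h=3019.043 m
→ ECEF (a=6378388.000, f=1/297.0): X=-5185625.3993, Y=2778875.8431, Z=2463420.6762

X=-5185625.399 m, Y=2778875.843 m, Z=2463420.676 m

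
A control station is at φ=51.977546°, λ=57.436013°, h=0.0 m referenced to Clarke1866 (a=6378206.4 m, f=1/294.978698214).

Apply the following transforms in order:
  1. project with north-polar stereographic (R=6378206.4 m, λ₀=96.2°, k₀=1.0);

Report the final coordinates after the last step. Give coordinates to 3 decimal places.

E=-2751883.842 m, N=-3427062.021 m

start: φ=51.977546°, λ=57.436013°, h=0.000 m
→ stereo (R=6378206.4, λ₀=96.2°): E=-2751883.8420, N=-3427062.0209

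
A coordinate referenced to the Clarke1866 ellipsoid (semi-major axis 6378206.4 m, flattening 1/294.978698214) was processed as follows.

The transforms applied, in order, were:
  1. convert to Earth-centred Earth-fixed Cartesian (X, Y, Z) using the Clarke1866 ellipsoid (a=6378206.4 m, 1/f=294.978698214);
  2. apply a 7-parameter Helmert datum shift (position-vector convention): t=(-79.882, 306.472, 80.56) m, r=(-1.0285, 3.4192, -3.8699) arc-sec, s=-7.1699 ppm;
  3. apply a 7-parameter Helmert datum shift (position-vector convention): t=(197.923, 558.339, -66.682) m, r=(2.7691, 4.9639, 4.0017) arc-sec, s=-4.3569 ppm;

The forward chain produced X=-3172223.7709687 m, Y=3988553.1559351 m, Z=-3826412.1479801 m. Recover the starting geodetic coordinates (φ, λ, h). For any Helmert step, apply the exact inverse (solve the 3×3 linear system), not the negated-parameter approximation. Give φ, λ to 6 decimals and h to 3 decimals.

φ=-37.092544°, λ=128.502264°, h=2047.566 m

start: X=-3172223.7710, Y=3988553.1559, Z=-3826412.1480 m
→ Helmert⁻¹: X=-3172266.0581, Y=3988022.3662, Z=-3826492.0189
→ Helmert⁻¹: X=-3172220.3039, Y=3987704.0501, Z=-3826632.7164
→ geod (Bowring, a=6378206.400): φ=-37.09254400°, λ=128.50226400°, h=2047.5660 m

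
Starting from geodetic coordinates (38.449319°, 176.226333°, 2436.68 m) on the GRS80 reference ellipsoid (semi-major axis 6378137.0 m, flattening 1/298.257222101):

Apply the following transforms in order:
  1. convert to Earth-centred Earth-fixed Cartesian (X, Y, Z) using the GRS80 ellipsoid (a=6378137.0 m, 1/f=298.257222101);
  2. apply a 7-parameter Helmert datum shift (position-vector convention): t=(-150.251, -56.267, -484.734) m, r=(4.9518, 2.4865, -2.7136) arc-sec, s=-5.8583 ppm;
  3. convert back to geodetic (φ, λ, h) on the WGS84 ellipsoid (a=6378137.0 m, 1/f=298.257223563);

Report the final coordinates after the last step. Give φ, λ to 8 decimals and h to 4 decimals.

φ=38.44586353°, λ=176.22738200°, h=2212.7413 m

start: φ=38.449319°, λ=176.226333°, h=2436.680 m
→ ECEF (a=6378137.000, f=1/298.257222101): X=-4992629.4527, Y=329305.4294, Z=3946140.1769
→ Helmert 7p (PV): X=-4992698.5531, Y=329218.1810, Z=3945700.4161
→ geod (Bowring, a=6378137.000): φ=38.44586353°, λ=176.22738200°, h=2212.7413 m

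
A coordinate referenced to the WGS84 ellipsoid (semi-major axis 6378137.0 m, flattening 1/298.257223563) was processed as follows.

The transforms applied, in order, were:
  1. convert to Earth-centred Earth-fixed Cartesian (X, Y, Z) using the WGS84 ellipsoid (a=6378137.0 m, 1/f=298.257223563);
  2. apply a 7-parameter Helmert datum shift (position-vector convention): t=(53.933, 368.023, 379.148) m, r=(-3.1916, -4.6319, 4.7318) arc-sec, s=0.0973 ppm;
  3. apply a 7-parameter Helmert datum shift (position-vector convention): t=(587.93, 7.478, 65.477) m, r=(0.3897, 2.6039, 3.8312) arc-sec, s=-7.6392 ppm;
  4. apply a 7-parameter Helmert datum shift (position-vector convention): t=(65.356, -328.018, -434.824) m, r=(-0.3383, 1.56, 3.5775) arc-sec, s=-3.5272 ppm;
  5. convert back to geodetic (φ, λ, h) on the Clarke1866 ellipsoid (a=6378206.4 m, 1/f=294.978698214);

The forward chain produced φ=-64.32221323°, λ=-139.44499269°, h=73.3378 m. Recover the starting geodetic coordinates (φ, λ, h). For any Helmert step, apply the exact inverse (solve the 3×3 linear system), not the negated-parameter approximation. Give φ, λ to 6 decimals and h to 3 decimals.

φ=-64.316452°, λ=-139.458667°, h=275.244 m

start: φ=-64.322213°, λ=-139.444993°, h=73.338 m
→ ECEF (a=6378206.400, f=1/294.978698214): X=-2105659.5573, Y=-1801902.2175, Z=-5725244.3893
→ Helmert⁻¹: X=-2105720.2893, Y=-1801534.6425, Z=-5724848.6384
→ Helmert⁻¹: X=-2106285.4993, Y=-1801527.5768, Z=-5724981.0357
→ Helmert⁻¹: X=-2106509.1292, Y=-1801758.5103, Z=-5725340.2019
→ geod (Bowring, a=6378137.000): φ=-64.31645200°, λ=-139.45866700°, h=275.2440 m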